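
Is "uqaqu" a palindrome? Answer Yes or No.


Input string: 'uqaqu'
Reversed: 'uqaqu'
Compare pairs: s[0]='u' vs s[4]='u' (match), s[1]='q' vs s[3]='q' (match)
Palindrome: Yes


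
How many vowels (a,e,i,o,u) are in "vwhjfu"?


Input string: 'vwhjfu'
Operation: count vowels (a, e, i, o, u)
Scan: s[0]='v', s[1]='w', s[2]='h', s[3]='j', s[4]='f', s[5]='u' (vowel)
Vowels found: 1
Result: 1


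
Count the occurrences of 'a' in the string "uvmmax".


Input string: 'uvmmax'
Target character: 'a'
Scan each position: s[4]='a'
Matches found at indices: 4
Total: 1


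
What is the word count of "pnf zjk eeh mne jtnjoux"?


Input string: 'pnf zjk eeh mne jtnjoux'
Operation: split by spaces
Words found: 'pnf', 'zjk', 'eeh', 'mne', 'jtnjoux'
Word count: 5


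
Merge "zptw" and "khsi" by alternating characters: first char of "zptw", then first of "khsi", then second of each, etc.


String 1: 'zptw'
String 2: 'khsi'
Operation: alternate characters
Pairs: 'z'+'k', 'p'+'h', 't'+'s', 'w'+'i'
Result: zkphtswi


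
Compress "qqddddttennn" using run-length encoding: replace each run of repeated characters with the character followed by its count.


Input: 'qqddddttennn'
Operation: identify consecutive runs
Runs: 'qq' -> q2, 'dddd' -> d4, 'tt' -> t2, 'e' -> e1, 'nnn' -> n3
Encoded: q2d4t2e1n3


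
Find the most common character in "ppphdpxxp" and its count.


Input: 'ppphdpxxp'
Operation: tally each character
Counts: 'd':1, 'h':1, 'p':5, 'x':2
Maximum: 'p' appears 5 times


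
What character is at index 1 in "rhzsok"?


Input string: 'rhzsok'
Operation: get character at index 1
Index mapping: s[0]='r', s[1]='h'
Result: 'h'


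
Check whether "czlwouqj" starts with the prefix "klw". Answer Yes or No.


Input string: 'czlwouqj'
Prefix to check: 'klw'
First 3 characters of input: 'czl'
Match: False
Result: No


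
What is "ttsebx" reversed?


Input string: 'ttsebx'
Operation: reverse character order
Original order: 't' -> 't' -> 's' -> 'e' -> 'b' -> 'x'
Reversed order: 'x' -> 'b' -> 'e' -> 's' -> 't' -> 't'
Result: xbestt


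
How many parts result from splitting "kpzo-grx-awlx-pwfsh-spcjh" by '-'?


Input string: 'kpzo-grx-awlx-pwfsh-spcjh'
Delimiter: '-'
Split result: 'kpzo', 'grx', 'awlx', 'pwfsh', 'spcjh'
Number of parts: 5


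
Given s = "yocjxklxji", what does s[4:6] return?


Input string: 'yocjxklxji'
Operation: slice [4:6]
Extract characters: s[4]='x', s[5]='k'
Result: xk


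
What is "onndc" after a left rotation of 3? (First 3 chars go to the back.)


Input: 'onndc', shift = 3
Operation: split at index 3 and swap parts
Front part s[0:3] = 'onn'
Back part s[3:] = 'dc'
Rotated = back + front = 'dc' + 'onn'
Result: dconn


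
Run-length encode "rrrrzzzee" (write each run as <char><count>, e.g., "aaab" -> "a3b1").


Input: 'rrrrzzzee'
Operation: identify consecutive runs
Runs: 'rrrr' -> r4, 'zzz' -> z3, 'ee' -> e2
Encoded: r4z3e2


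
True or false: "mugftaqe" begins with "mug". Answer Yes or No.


Input string: 'mugftaqe'
Prefix to check: 'mug'
First 3 characters of input: 'mug'
Match: True
Result: Yes


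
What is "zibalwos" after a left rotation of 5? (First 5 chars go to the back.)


Input: 'zibalwos', shift = 5
Operation: split at index 5 and swap parts
Front part s[0:5] = 'zibal'
Back part s[5:] = 'wos'
Rotated = back + front = 'wos' + 'zibal'
Result: woszibal


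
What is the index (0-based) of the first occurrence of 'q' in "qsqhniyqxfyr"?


Input string: 'qsqhniyqxfyr'
Target: 'q'
Scanning left to right: s[0]='q'
First match at index: 0


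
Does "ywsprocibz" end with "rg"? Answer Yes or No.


Input string: 'ywsprocibz'
Suffix to check: 'rg'
Last 2 characters of input: 'bz'
Match: False
Result: No


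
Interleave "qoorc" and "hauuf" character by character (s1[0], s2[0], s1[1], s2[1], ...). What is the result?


String 1: 'qoorc'
String 2: 'hauuf'
Operation: alternate characters
Pairs: 'q'+'h', 'o'+'a', 'o'+'u', 'r'+'u', 'c'+'f'
Result: qhoaourucf


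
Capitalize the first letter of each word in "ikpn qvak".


Input string: 'ikpn qvak'
Operation: capitalize first letter of each word
Word transformations: 'ikpn'->'Ikpn', 'qvak'->'Qvak'
Result: Ikpn Qvak


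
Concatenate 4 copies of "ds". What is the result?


Input string: 'ds'
Operation: repeat 4 times
Concatenation: 'ds' + 'ds' + 'ds' + 'ds'
Result: dsdsdsds


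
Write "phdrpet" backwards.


Input string: 'phdrpet'
Operation: reverse character order
Original order: 'p' -> 'h' -> 'd' -> 'r' -> 'p' -> 'e' -> 't'
Reversed order: 't' -> 'e' -> 'p' -> 'r' -> 'd' -> 'h' -> 'p'
Result: teprdhp


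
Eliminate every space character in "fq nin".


Input string: 'fq nin'
Operation: remove all spaces
Words: 'fq', 'nin'
Join without spaces: fqnin


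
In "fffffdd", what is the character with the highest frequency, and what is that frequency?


Input: 'fffffdd'
Operation: tally each character
Counts: 'd':2, 'f':5
Maximum: 'f' appears 5 times


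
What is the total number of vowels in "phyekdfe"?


Input string: 'phyekdfe'
Operation: count vowels (a, e, i, o, u)
Scan: s[0]='p', s[1]='h', s[2]='y', s[3]='e' (vowel), s[4]='k', s[5]='d', s[6]='f', s[7]='e' (vowel)
Vowels found: 2
Result: 2


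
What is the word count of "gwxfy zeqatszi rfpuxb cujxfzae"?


Input string: 'gwxfy zeqatszi rfpuxb cujxfzae'
Operation: split by spaces
Words found: 'gwxfy', 'zeqatszi', 'rfpuxb', 'cujxfzae'
Word count: 4


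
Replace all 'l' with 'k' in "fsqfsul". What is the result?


Input string: 'fsqfsul'
Operation: replace 'l' with 'k'
Positions of 'l': 6
After replacement: fsqfsuk


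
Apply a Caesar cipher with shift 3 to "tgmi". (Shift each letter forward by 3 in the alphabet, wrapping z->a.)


Input: 'tgmi', shift = 3
Operation: for each letter, (position + 3) mod 26
Mapping: 't'(19+3=22)->'w', 'g'(6+3=9)->'j', 'm'(12+3=15)->'p', 'i'(8+3=11)->'l'
Result: wjpl


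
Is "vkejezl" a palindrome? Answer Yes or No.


Input string: 'vkejezl'
Reversed: 'lzejekv'
Compare pairs: s[0]='v' vs s[6]='l' (mismatch), s[1]='k' vs s[5]='z' (mismatch), s[2]='e' vs s[4]='e' (match)
Palindrome: No


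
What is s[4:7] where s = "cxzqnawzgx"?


Input string: 'cxzqnawzgx'
Operation: slice [4:7]
Extract characters: s[4]='n', s[5]='a', s[6]='w'
Result: naw


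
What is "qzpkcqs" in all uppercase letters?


Input string: 'qzpkcqs'
Operation: convert each letter to uppercase
Mapping: 'q'->'Q', 'z'->'Z', 'p'->'P', 'k'->'K', 'c'->'C', 'q'->'Q', 's'->'S'
Result: QZPKCQS


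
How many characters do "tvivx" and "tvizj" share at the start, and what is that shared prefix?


String 1: 'tvivx'
String 2: 'tvizj'
Compare position by position:
pos 0: 't' vs 't' match
pos 1: 'v' vs 'v' match
pos 2: 'i' vs 'i' match
pos 3: 'v' vs 'z' differ -> stop
Longest common prefix: "tvi" (length 3)


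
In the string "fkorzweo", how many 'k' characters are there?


Input string: 'fkorzweo'
Target character: 'k'
Scan each position: s[1]='k'
Matches found at indices: 1
Total: 1


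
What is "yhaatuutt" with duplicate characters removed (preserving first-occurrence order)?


Input: 'yhaatuutt'
Operation: keep first occurrence of each character
Scan: s[0]='y' new -> keep; s[1]='h' new -> keep; s[2]='a' new -> keep; s[3]='a' seen -> skip; s[4]='t' new -> keep; s[5]='u' new -> keep; s[6]='u' seen -> skip; s[7]='t' seen -> skip; s[8]='t' seen -> skip
Result: yhatu


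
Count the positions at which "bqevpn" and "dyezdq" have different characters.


String 1: 'bqevpn'
String 2: 'dyezdq'
Compare each position: pos 0: 'b'!='d', pos 1: 'q'!='y', pos 2: 'e'=='e', pos 3: 'v'!='z', pos 4: 'p'!='d', pos 5: 'n'!='q'
Differing positions: 5
Hamming distance: 5


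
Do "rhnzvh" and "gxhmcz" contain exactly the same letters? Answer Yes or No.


String 1: 'rhnzvh' -> sorted: 'hhnrvz'
String 2: 'gxhmcz' -> sorted: 'cghmxz'
Compare sorted forms: 'hhnrvz' != 'cghmxz'
Anagram: No


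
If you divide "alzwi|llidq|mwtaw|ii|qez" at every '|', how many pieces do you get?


Input string: 'alzwi|llidq|mwtaw|ii|qez'
Delimiter: '|'
Split result: 'alzwi', 'llidq', 'mwtaw', 'ii', 'qez'
Number of parts: 5


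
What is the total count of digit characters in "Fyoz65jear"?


Input string: 'Fyoz65jear'
Operation: count digit characters (0-9)
Scan: 'F', 'y', 'o', 'z', '6'(digit), '5'(digit), 'j', 'e', 'a', 'r'
Digits found: 2
Result: 2


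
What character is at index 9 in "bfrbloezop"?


Input string: 'bfrbloezop'
Operation: get character at index 9
Index mapping: s[0]='b', s[1]='f', s[2]='r', s[3]='b', s[4]='l', s[5]='o', s[6]='e', s[7]='z', s[8]='o', s[9]='p'
Result: 'p'


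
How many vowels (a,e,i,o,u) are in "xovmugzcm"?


Input string: 'xovmugzcm'
Operation: count vowels (a, e, i, o, u)
Scan: s[0]='x', s[1]='o' (vowel), s[2]='v', s[3]='m', s[4]='u' (vowel), s[5]='g', s[6]='z', s[7]='c', s[8]='m'
Vowels found: 2
Result: 2


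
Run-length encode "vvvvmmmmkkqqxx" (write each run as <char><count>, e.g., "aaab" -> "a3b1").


Input: 'vvvvmmmmkkqqxx'
Operation: identify consecutive runs
Runs: 'vvvv' -> v4, 'mmmm' -> m4, 'kk' -> k2, 'qq' -> q2, 'xx' -> x2
Encoded: v4m4k2q2x2


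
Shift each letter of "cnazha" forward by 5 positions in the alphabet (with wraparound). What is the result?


Input: 'cnazha', shift = 5
Operation: for each letter, (position + 5) mod 26
Mapping: 'c'(2+5=7)->'h', 'n'(13+5=18)->'s', 'a'(0+5=5)->'f', 'z'(25+5=30, 30 mod 26=4)->'e', 'h'(7+5=12)->'m', 'a'(0+5=5)->'f'
Result: hsfemf


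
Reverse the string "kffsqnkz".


Input string: 'kffsqnkz'
Operation: reverse character order
Original order: 'k' -> 'f' -> 'f' -> 's' -> 'q' -> 'n' -> 'k' -> 'z'
Reversed order: 'z' -> 'k' -> 'n' -> 'q' -> 's' -> 'f' -> 'f' -> 'k'
Result: zknqsffk


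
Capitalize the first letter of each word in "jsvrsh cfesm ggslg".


Input string: 'jsvrsh cfesm ggslg'
Operation: capitalize first letter of each word
Word transformations: 'jsvrsh'->'Jsvrsh', 'cfesm'->'Cfesm', 'ggslg'->'Ggslg'
Result: Jsvrsh Cfesm Ggslg


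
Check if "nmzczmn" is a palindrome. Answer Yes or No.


Input string: 'nmzczmn'
Reversed: 'nmzczmn'
Compare pairs: s[0]='n' vs s[6]='n' (match), s[1]='m' vs s[5]='m' (match), s[2]='z' vs s[4]='z' (match)
Palindrome: Yes


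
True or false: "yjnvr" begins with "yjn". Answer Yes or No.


Input string: 'yjnvr'
Prefix to check: 'yjn'
First 3 characters of input: 'yjn'
Match: True
Result: Yes


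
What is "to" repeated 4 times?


Input string: 'to'
Operation: repeat 4 times
Concatenation: 'to' + 'to' + 'to' + 'to'
Result: totototo


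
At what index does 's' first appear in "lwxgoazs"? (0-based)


Input string: 'lwxgoazs'
Target: 's'
Scanning left to right: s[0]='l', s[1]='w', s[2]='x', s[3]='g', s[4]='o', s[5]='a', s[6]='z', s[7]='s'
First match at index: 7


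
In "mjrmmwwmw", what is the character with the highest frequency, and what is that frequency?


Input: 'mjrmmwwmw'
Operation: tally each character
Counts: 'j':1, 'm':4, 'r':1, 'w':3
Maximum: 'm' appears 4 times


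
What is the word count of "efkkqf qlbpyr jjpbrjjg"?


Input string: 'efkkqf qlbpyr jjpbrjjg'
Operation: split by spaces
Words found: 'efkkqf', 'qlbpyr', 'jjpbrjjg'
Word count: 3


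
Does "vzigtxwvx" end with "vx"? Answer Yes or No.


Input string: 'vzigtxwvx'
Suffix to check: 'vx'
Last 2 characters of input: 'vx'
Match: True
Result: Yes


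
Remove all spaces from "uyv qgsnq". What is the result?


Input string: 'uyv qgsnq'
Operation: remove all spaces
Words: 'uyv', 'qgsnq'
Join without spaces: uyvqgsnq


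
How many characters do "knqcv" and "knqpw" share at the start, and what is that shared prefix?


String 1: 'knqcv'
String 2: 'knqpw'
Compare position by position:
pos 0: 'k' vs 'k' match
pos 1: 'n' vs 'n' match
pos 2: 'q' vs 'q' match
pos 3: 'c' vs 'p' differ -> stop
Longest common prefix: "knq" (length 3)


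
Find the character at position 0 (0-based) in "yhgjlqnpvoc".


Input string: 'yhgjlqnpvoc'
Operation: get character at index 0
Index mapping: s[0]='y'
Result: 'y'


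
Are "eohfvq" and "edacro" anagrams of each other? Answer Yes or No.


String 1: 'eohfvq' -> sorted: 'efhoqv'
String 2: 'edacro' -> sorted: 'acdeor'
Compare sorted forms: 'efhoqv' != 'acdeor'
Anagram: No


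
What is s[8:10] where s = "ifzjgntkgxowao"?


Input string: 'ifzjgntkgxowao'
Operation: slice [8:10]
Extract characters: s[8]='g', s[9]='x'
Result: gx


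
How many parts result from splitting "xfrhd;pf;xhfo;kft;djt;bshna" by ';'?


Input string: 'xfrhd;pf;xhfo;kft;djt;bshna'
Delimiter: ';'
Split result: 'xfrhd', 'pf', 'xhfo', 'kft', 'djt', 'bshna'
Number of parts: 6


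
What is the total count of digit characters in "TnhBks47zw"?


Input string: 'TnhBks47zw'
Operation: count digit characters (0-9)
Scan: 'T', 'n', 'h', 'B', 'k', 's', '4'(digit), '7'(digit), 'z', 'w'
Digits found: 2
Result: 2


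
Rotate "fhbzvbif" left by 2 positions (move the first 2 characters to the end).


Input: 'fhbzvbif', shift = 2
Operation: split at index 2 and swap parts
Front part s[0:2] = 'fh'
Back part s[2:] = 'bzvbif'
Rotated = back + front = 'bzvbif' + 'fh'
Result: bzvbiffh


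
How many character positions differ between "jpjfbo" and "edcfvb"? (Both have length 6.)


String 1: 'jpjfbo'
String 2: 'edcfvb'
Compare each position: pos 0: 'j'!='e', pos 1: 'p'!='d', pos 2: 'j'!='c', pos 3: 'f'=='f', pos 4: 'b'!='v', pos 5: 'o'!='b'
Differing positions: 5
Hamming distance: 5


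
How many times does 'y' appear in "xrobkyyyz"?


Input string: 'xrobkyyyz'
Target character: 'y'
Scan each position: s[5]='y', s[6]='y', s[7]='y'
Matches found at indices: 5, 6, 7
Total: 3


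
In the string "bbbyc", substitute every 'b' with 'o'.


Input string: 'bbbyc'
Operation: replace 'b' with 'o'
Positions of 'b': 0, 1, 2
After replacement: oooyc


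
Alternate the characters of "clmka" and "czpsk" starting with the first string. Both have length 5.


String 1: 'clmka'
String 2: 'czpsk'
Operation: alternate characters
Pairs: 'c'+'c', 'l'+'z', 'm'+'p', 'k'+'s', 'a'+'k'
Result: cclzmpksak


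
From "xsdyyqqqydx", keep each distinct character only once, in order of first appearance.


Input: 'xsdyyqqqydx'
Operation: keep first occurrence of each character
Scan: s[0]='x' new -> keep; s[1]='s' new -> keep; s[2]='d' new -> keep; s[3]='y' new -> keep; s[4]='y' seen -> skip; s[5]='q' new -> keep; s[6]='q' seen -> skip; s[7]='q' seen -> skip; s[8]='y' seen -> skip; s[9]='d' seen -> skip; s[10]='x' seen -> skip
Result: xsdyq


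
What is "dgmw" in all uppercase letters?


Input string: 'dgmw'
Operation: convert each letter to uppercase
Mapping: 'd'->'D', 'g'->'G', 'm'->'M', 'w'->'W'
Result: DGMW


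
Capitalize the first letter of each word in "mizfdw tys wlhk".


Input string: 'mizfdw tys wlhk'
Operation: capitalize first letter of each word
Word transformations: 'mizfdw'->'Mizfdw', 'tys'->'Tys', 'wlhk'->'Wlhk'
Result: Mizfdw Tys Wlhk


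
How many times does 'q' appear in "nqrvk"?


Input string: 'nqrvk'
Target character: 'q'
Scan each position: s[1]='q'
Matches found at indices: 1
Total: 1


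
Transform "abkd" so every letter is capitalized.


Input string: 'abkd'
Operation: convert each letter to uppercase
Mapping: 'a'->'A', 'b'->'B', 'k'->'K', 'd'->'D'
Result: ABKD


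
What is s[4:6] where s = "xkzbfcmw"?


Input string: 'xkzbfcmw'
Operation: slice [4:6]
Extract characters: s[4]='f', s[5]='c'
Result: fc


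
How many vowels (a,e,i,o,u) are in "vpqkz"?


Input string: 'vpqkz'
Operation: count vowels (a, e, i, o, u)
Scan: s[0]='v', s[1]='p', s[2]='q', s[3]='k', s[4]='z'
Vowels found: 0
Result: 0


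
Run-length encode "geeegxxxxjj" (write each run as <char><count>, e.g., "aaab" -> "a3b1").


Input: 'geeegxxxxjj'
Operation: identify consecutive runs
Runs: 'g' -> g1, 'eee' -> e3, 'g' -> g1, 'xxxx' -> x4, 'jj' -> j2
Encoded: g1e3g1x4j2


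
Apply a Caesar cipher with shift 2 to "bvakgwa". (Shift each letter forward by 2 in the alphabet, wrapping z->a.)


Input: 'bvakgwa', shift = 2
Operation: for each letter, (position + 2) mod 26
Mapping: 'b'(1+2=3)->'d', 'v'(21+2=23)->'x', 'a'(0+2=2)->'c', 'k'(10+2=12)->'m', 'g'(6+2=8)->'i', 'w'(22+2=24)->'y', 'a'(0+2=2)->'c'
Result: dxcmiyc


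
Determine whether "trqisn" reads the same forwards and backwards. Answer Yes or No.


Input string: 'trqisn'
Reversed: 'nsiqrt'
Compare pairs: s[0]='t' vs s[5]='n' (mismatch), s[1]='r' vs s[4]='s' (mismatch), s[2]='q' vs s[3]='i' (mismatch)
Palindrome: No


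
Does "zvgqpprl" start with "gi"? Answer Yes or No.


Input string: 'zvgqpprl'
Prefix to check: 'gi'
First 2 characters of input: 'zv'
Match: False
Result: No


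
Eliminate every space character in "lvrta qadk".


Input string: 'lvrta qadk'
Operation: remove all spaces
Words: 'lvrta', 'qadk'
Join without spaces: lvrtaqadk


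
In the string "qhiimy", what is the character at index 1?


Input string: 'qhiimy'
Operation: get character at index 1
Index mapping: s[0]='q', s[1]='h'
Result: 'h'


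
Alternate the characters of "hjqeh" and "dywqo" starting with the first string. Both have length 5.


String 1: 'hjqeh'
String 2: 'dywqo'
Operation: alternate characters
Pairs: 'h'+'d', 'j'+'y', 'q'+'w', 'e'+'q', 'h'+'o'
Result: hdjyqweqho


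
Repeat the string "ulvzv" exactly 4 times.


Input string: 'ulvzv'
Operation: repeat 4 times
Concatenation: 'ulvzv' + 'ulvzv' + 'ulvzv' + 'ulvzv'
Result: ulvzvulvzvulvzvulvzv


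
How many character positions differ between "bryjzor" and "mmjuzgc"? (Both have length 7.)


String 1: 'bryjzor'
String 2: 'mmjuzgc'
Compare each position: pos 0: 'b'!='m', pos 1: 'r'!='m', pos 2: 'y'!='j', pos 3: 'j'!='u', pos 4: 'z'=='z', pos 5: 'o'!='g', pos 6: 'r'!='c'
Differing positions: 6
Hamming distance: 6


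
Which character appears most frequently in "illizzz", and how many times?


Input: 'illizzz'
Operation: tally each character
Counts: 'i':2, 'l':2, 'z':3
Maximum: 'z' appears 3 times


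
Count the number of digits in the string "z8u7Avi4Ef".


Input string: 'z8u7Avi4Ef'
Operation: count digit characters (0-9)
Scan: 'z', '8'(digit), 'u', '7'(digit), 'A', 'v', 'i', '4'(digit), 'E', 'f'
Digits found: 3
Result: 3


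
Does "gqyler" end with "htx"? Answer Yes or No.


Input string: 'gqyler'
Suffix to check: 'htx'
Last 3 characters of input: 'ler'
Match: False
Result: No


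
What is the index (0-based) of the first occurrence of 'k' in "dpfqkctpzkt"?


Input string: 'dpfqkctpzkt'
Target: 'k'
Scanning left to right: s[0]='d', s[1]='p', s[2]='f', s[3]='q', s[4]='k'
First match at index: 4


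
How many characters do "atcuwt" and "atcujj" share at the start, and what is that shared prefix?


String 1: 'atcuwt'
String 2: 'atcujj'
Compare position by position:
pos 0: 'a' vs 'a' match
pos 1: 't' vs 't' match
pos 2: 'c' vs 'c' match
pos 3: 'u' vs 'u' match
pos 4: 'w' vs 'j' differ -> stop
Longest common prefix: "atcu" (length 4)


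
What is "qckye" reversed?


Input string: 'qckye'
Operation: reverse character order
Original order: 'q' -> 'c' -> 'k' -> 'y' -> 'e'
Reversed order: 'e' -> 'y' -> 'k' -> 'c' -> 'q'
Result: eykcq


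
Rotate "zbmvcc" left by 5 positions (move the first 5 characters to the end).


Input: 'zbmvcc', shift = 5
Operation: split at index 5 and swap parts
Front part s[0:5] = 'zbmvc'
Back part s[5:] = 'c'
Rotated = back + front = 'c' + 'zbmvc'
Result: czbmvc


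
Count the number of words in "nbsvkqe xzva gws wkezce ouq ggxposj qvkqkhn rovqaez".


Input string: 'nbsvkqe xzva gws wkezce ouq ggxposj qvkqkhn rovqaez'
Operation: split by spaces
Words found: 'nbsvkqe', 'xzva', 'gws', 'wkezce', 'ouq', 'ggxposj', 'qvkqkhn', 'rovqaez'
Word count: 8


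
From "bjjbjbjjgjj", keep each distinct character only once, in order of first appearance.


Input: 'bjjbjbjjgjj'
Operation: keep first occurrence of each character
Scan: s[0]='b' new -> keep; s[1]='j' new -> keep; s[2]='j' seen -> skip; s[3]='b' seen -> skip; s[4]='j' seen -> skip; s[5]='b' seen -> skip; s[6]='j' seen -> skip; s[7]='j' seen -> skip; s[8]='g' new -> keep; s[9]='j' seen -> skip; s[10]='j' seen -> skip
Result: bjg


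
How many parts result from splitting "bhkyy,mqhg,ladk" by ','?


Input string: 'bhkyy,mqhg,ladk'
Delimiter: ','
Split result: 'bhkyy', 'mqhg', 'ladk'
Number of parts: 3


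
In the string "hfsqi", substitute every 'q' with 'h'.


Input string: 'hfsqi'
Operation: replace 'q' with 'h'
Positions of 'q': 3
After replacement: hfshi


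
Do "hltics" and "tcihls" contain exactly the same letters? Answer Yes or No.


String 1: 'hltics' -> sorted: 'chilst'
String 2: 'tcihls' -> sorted: 'chilst'
Compare sorted forms: 'chilst' == 'chilst'
Anagram: Yes


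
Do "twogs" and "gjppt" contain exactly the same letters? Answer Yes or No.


String 1: 'twogs' -> sorted: 'gostw'
String 2: 'gjppt' -> sorted: 'gjppt'
Compare sorted forms: 'gostw' != 'gjppt'
Anagram: No


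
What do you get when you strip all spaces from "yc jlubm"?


Input string: 'yc jlubm'
Operation: remove all spaces
Words: 'yc', 'jlubm'
Join without spaces: ycjlubm


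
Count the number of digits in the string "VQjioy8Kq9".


Input string: 'VQjioy8Kq9'
Operation: count digit characters (0-9)
Scan: 'V', 'Q', 'j', 'i', 'o', 'y', '8'(digit), 'K', 'q', '9'(digit)
Digits found: 2
Result: 2


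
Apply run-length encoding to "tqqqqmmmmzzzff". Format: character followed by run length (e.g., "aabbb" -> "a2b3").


Input: 'tqqqqmmmmzzzff'
Operation: identify consecutive runs
Runs: 't' -> t1, 'qqqq' -> q4, 'mmmm' -> m4, 'zzz' -> z3, 'ff' -> f2
Encoded: t1q4m4z3f2


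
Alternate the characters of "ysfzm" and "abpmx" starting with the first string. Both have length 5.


String 1: 'ysfzm'
String 2: 'abpmx'
Operation: alternate characters
Pairs: 'y'+'a', 's'+'b', 'f'+'p', 'z'+'m', 'm'+'x'
Result: yasbfpzmmx


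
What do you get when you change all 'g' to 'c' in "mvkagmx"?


Input string: 'mvkagmx'
Operation: replace 'g' with 'c'
Positions of 'g': 4
After replacement: mvkacmx


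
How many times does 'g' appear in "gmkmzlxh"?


Input string: 'gmkmzlxh'
Target character: 'g'
Scan each position: s[0]='g'
Matches found at indices: 0
Total: 1


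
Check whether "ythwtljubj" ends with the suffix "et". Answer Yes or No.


Input string: 'ythwtljubj'
Suffix to check: 'et'
Last 2 characters of input: 'bj'
Match: False
Result: No


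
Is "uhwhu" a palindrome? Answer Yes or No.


Input string: 'uhwhu'
Reversed: 'uhwhu'
Compare pairs: s[0]='u' vs s[4]='u' (match), s[1]='h' vs s[3]='h' (match)
Palindrome: Yes


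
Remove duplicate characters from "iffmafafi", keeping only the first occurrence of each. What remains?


Input: 'iffmafafi'
Operation: keep first occurrence of each character
Scan: s[0]='i' new -> keep; s[1]='f' new -> keep; s[2]='f' seen -> skip; s[3]='m' new -> keep; s[4]='a' new -> keep; s[5]='f' seen -> skip; s[6]='a' seen -> skip; s[7]='f' seen -> skip; s[8]='i' seen -> skip
Result: ifma


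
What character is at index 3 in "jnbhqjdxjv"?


Input string: 'jnbhqjdxjv'
Operation: get character at index 3
Index mapping: s[0]='j', s[1]='n', s[2]='b', s[3]='h'
Result: 'h'


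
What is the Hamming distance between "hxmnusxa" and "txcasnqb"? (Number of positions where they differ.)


String 1: 'hxmnusxa'
String 2: 'txcasnqb'
Compare each position: pos 0: 'h'!='t', pos 1: 'x'=='x', pos 2: 'm'!='c', pos 3: 'n'!='a', pos 4: 'u'!='s', pos 5: 's'!='n', pos 6: 'x'!='q', pos 7: 'a'!='b'
Differing positions: 7
Hamming distance: 7


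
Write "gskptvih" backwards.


Input string: 'gskptvih'
Operation: reverse character order
Original order: 'g' -> 's' -> 'k' -> 'p' -> 't' -> 'v' -> 'i' -> 'h'
Reversed order: 'h' -> 'i' -> 'v' -> 't' -> 'p' -> 'k' -> 's' -> 'g'
Result: hivtpksg


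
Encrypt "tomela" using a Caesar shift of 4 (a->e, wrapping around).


Input: 'tomela', shift = 4
Operation: for each letter, (position + 4) mod 26
Mapping: 't'(19+4=23)->'x', 'o'(14+4=18)->'s', 'm'(12+4=16)->'q', 'e'(4+4=8)->'i', 'l'(11+4=15)->'p', 'a'(0+4=4)->'e'
Result: xsqipe


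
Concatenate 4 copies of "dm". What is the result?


Input string: 'dm'
Operation: repeat 4 times
Concatenation: 'dm' + 'dm' + 'dm' + 'dm'
Result: dmdmdmdm


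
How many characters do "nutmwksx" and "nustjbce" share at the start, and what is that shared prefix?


String 1: 'nutmwksx'
String 2: 'nustjbce'
Compare position by position:
pos 0: 'n' vs 'n' match
pos 1: 'u' vs 'u' match
pos 2: 't' vs 's' differ -> stop
Longest common prefix: "nu" (length 2)


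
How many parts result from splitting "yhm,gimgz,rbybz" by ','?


Input string: 'yhm,gimgz,rbybz'
Delimiter: ','
Split result: 'yhm', 'gimgz', 'rbybz'
Number of parts: 3


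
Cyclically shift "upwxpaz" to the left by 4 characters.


Input: 'upwxpaz', shift = 4
Operation: split at index 4 and swap parts
Front part s[0:4] = 'upwx'
Back part s[4:] = 'paz'
Rotated = back + front = 'paz' + 'upwx'
Result: pazupwx


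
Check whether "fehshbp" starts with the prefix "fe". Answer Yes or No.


Input string: 'fehshbp'
Prefix to check: 'fe'
First 2 characters of input: 'fe'
Match: True
Result: Yes


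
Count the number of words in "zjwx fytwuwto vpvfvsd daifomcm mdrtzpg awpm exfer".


Input string: 'zjwx fytwuwto vpvfvsd daifomcm mdrtzpg awpm exfer'
Operation: split by spaces
Words found: 'zjwx', 'fytwuwto', 'vpvfvsd', 'daifomcm', 'mdrtzpg', 'awpm', 'exfer'
Word count: 7


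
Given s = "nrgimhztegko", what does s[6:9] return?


Input string: 'nrgimhztegko'
Operation: slice [6:9]
Extract characters: s[6]='z', s[7]='t', s[8]='e'
Result: zte


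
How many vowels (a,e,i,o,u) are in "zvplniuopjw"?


Input string: 'zvplniuopjw'
Operation: count vowels (a, e, i, o, u)
Scan: s[0]='z', s[1]='v', s[2]='p', s[3]='l', s[4]='n', s[5]='i' (vowel), s[6]='u' (vowel), s[7]='o' (vowel), s[8]='p', s[9]='j', s[10]='w'
Vowels found: 3
Result: 3


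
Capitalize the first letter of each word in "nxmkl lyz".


Input string: 'nxmkl lyz'
Operation: capitalize first letter of each word
Word transformations: 'nxmkl'->'Nxmkl', 'lyz'->'Lyz'
Result: Nxmkl Lyz


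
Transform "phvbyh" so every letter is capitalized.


Input string: 'phvbyh'
Operation: convert each letter to uppercase
Mapping: 'p'->'P', 'h'->'H', 'v'->'V', 'b'->'B', 'y'->'Y', 'h'->'H'
Result: PHVBYH


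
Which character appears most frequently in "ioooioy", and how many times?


Input: 'ioooioy'
Operation: tally each character
Counts: 'i':2, 'o':4, 'y':1
Maximum: 'o' appears 4 times


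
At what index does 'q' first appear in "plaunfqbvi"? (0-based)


Input string: 'plaunfqbvi'
Target: 'q'
Scanning left to right: s[0]='p', s[1]='l', s[2]='a', s[3]='u', s[4]='n', s[5]='f', s[6]='q'
First match at index: 6


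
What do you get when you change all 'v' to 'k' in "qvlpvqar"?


Input string: 'qvlpvqar'
Operation: replace 'v' with 'k'
Positions of 'v': 1, 4
After replacement: qklpkqar


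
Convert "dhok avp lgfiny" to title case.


Input string: 'dhok avp lgfiny'
Operation: capitalize first letter of each word
Word transformations: 'dhok'->'Dhok', 'avp'->'Avp', 'lgfiny'->'Lgfiny'
Result: Dhok Avp Lgfiny


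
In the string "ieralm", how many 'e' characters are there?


Input string: 'ieralm'
Target character: 'e'
Scan each position: s[1]='e'
Matches found at indices: 1
Total: 1


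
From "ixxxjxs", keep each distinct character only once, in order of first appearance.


Input: 'ixxxjxs'
Operation: keep first occurrence of each character
Scan: s[0]='i' new -> keep; s[1]='x' new -> keep; s[2]='x' seen -> skip; s[3]='x' seen -> skip; s[4]='j' new -> keep; s[5]='x' seen -> skip; s[6]='s' new -> keep
Result: ixjs


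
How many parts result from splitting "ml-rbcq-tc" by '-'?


Input string: 'ml-rbcq-tc'
Delimiter: '-'
Split result: 'ml', 'rbcq', 'tc'
Number of parts: 3


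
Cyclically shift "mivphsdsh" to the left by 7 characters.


Input: 'mivphsdsh', shift = 7
Operation: split at index 7 and swap parts
Front part s[0:7] = 'mivphsd'
Back part s[7:] = 'sh'
Rotated = back + front = 'sh' + 'mivphsd'
Result: shmivphsd


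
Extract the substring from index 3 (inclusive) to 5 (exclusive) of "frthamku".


Input string: 'frthamku'
Operation: slice [3:5]
Extract characters: s[3]='h', s[4]='a'
Result: ha


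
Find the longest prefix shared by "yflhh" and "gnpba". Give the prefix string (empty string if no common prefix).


String 1: 'yflhh'
String 2: 'gnpba'
Compare position by position:
pos 0: 'y' vs 'g' differ -> stop
Longest common prefix: "" (length 0)


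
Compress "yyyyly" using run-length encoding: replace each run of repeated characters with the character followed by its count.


Input: 'yyyyly'
Operation: identify consecutive runs
Runs: 'yyyy' -> y4, 'l' -> l1, 'y' -> y1
Encoded: y4l1y1


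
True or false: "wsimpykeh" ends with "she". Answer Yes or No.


Input string: 'wsimpykeh'
Suffix to check: 'she'
Last 3 characters of input: 'keh'
Match: False
Result: No


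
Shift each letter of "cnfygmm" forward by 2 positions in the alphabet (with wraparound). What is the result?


Input: 'cnfygmm', shift = 2
Operation: for each letter, (position + 2) mod 26
Mapping: 'c'(2+2=4)->'e', 'n'(13+2=15)->'p', 'f'(5+2=7)->'h', 'y'(24+2=26, 26 mod 26=0)->'a', 'g'(6+2=8)->'i', 'm'(12+2=14)->'o', 'm'(12+2=14)->'o'
Result: ephaioo


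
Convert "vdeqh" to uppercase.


Input string: 'vdeqh'
Operation: convert each letter to uppercase
Mapping: 'v'->'V', 'd'->'D', 'e'->'E', 'q'->'Q', 'h'->'H'
Result: VDEQH


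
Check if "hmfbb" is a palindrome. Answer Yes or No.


Input string: 'hmfbb'
Reversed: 'bbfmh'
Compare pairs: s[0]='h' vs s[4]='b' (mismatch), s[1]='m' vs s[3]='b' (mismatch)
Palindrome: No


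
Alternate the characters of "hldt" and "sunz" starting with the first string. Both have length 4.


String 1: 'hldt'
String 2: 'sunz'
Operation: alternate characters
Pairs: 'h'+'s', 'l'+'u', 'd'+'n', 't'+'z'
Result: hsludntz


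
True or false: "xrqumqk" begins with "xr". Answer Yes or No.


Input string: 'xrqumqk'
Prefix to check: 'xr'
First 2 characters of input: 'xr'
Match: True
Result: Yes


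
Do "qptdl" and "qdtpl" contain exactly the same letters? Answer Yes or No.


String 1: 'qptdl' -> sorted: 'dlpqt'
String 2: 'qdtpl' -> sorted: 'dlpqt'
Compare sorted forms: 'dlpqt' == 'dlpqt'
Anagram: Yes


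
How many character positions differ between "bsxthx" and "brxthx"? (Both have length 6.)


String 1: 'bsxthx'
String 2: 'brxthx'
Compare each position: pos 0: 'b'=='b', pos 1: 's'!='r', pos 2: 'x'=='x', pos 3: 't'=='t', pos 4: 'h'=='h', pos 5: 'x'=='x'
Differing positions: 1
Hamming distance: 1


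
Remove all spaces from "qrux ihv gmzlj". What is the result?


Input string: 'qrux ihv gmzlj'
Operation: remove all spaces
Words: 'qrux', 'ihv', 'gmzlj'
Join without spaces: qruxihvgmzlj


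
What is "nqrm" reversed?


Input string: 'nqrm'
Operation: reverse character order
Original order: 'n' -> 'q' -> 'r' -> 'm'
Reversed order: 'm' -> 'r' -> 'q' -> 'n'
Result: mrqn


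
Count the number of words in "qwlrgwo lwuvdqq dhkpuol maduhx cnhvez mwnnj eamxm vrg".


Input string: 'qwlrgwo lwuvdqq dhkpuol maduhx cnhvez mwnnj eamxm vrg'
Operation: split by spaces
Words found: 'qwlrgwo', 'lwuvdqq', 'dhkpuol', 'maduhx', 'cnhvez', 'mwnnj', 'eamxm', 'vrg'
Word count: 8


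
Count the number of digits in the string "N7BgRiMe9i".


Input string: 'N7BgRiMe9i'
Operation: count digit characters (0-9)
Scan: 'N', '7'(digit), 'B', 'g', 'R', 'i', 'M', 'e', '9'(digit), 'i'
Digits found: 2
Result: 2


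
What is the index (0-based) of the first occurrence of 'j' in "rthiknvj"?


Input string: 'rthiknvj'
Target: 'j'
Scanning left to right: s[0]='r', s[1]='t', s[2]='h', s[3]='i', s[4]='k', s[5]='n', s[6]='v', s[7]='j'
First match at index: 7


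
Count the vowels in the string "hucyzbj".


Input string: 'hucyzbj'
Operation: count vowels (a, e, i, o, u)
Scan: s[0]='h', s[1]='u' (vowel), s[2]='c', s[3]='y', s[4]='z', s[5]='b', s[6]='j'
Vowels found: 1
Result: 1


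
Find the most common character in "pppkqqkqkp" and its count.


Input: 'pppkqqkqkp'
Operation: tally each character
Counts: 'k':3, 'p':4, 'q':3
Maximum: 'p' appears 4 times


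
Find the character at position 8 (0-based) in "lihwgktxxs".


Input string: 'lihwgktxxs'
Operation: get character at index 8
Index mapping: s[0]='l', s[1]='i', s[2]='h', s[3]='w', s[4]='g', s[5]='k', s[6]='t', s[7]='x', s[8]='x'
Result: 'x'


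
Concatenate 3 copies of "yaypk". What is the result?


Input string: 'yaypk'
Operation: repeat 3 times
Concatenation: 'yaypk' + 'yaypk' + 'yaypk'
Result: yaypkyaypkyaypk


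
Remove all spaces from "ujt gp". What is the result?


Input string: 'ujt gp'
Operation: remove all spaces
Words: 'ujt', 'gp'
Join without spaces: ujtgp


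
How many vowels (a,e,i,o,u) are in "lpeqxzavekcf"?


Input string: 'lpeqxzavekcf'
Operation: count vowels (a, e, i, o, u)
Scan: s[0]='l', s[1]='p', s[2]='e' (vowel), s[3]='q', s[4]='x', s[5]='z', s[6]='a' (vowel), s[7]='v', s[8]='e' (vowel), s[9]='k', s[10]='c', s[11]='f'
Vowels found: 3
Result: 3


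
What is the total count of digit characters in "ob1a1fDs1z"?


Input string: 'ob1a1fDs1z'
Operation: count digit characters (0-9)
Scan: 'o', 'b', '1'(digit), 'a', '1'(digit), 'f', 'D', 's', '1'(digit), 'z'
Digits found: 3
Result: 3


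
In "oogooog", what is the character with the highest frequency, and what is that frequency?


Input: 'oogooog'
Operation: tally each character
Counts: 'g':2, 'o':5
Maximum: 'o' appears 5 times


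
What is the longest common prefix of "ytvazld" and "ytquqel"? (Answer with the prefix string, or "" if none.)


String 1: 'ytvazld'
String 2: 'ytquqel'
Compare position by position:
pos 0: 'y' vs 'y' match
pos 1: 't' vs 't' match
pos 2: 'v' vs 'q' differ -> stop
Longest common prefix: "yt" (length 2)


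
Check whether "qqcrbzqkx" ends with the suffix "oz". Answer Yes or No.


Input string: 'qqcrbzqkx'
Suffix to check: 'oz'
Last 2 characters of input: 'kx'
Match: False
Result: No


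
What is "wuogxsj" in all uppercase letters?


Input string: 'wuogxsj'
Operation: convert each letter to uppercase
Mapping: 'w'->'W', 'u'->'U', 'o'->'O', 'g'->'G', 'x'->'X', 's'->'S', 'j'->'J'
Result: WUOGXSJ


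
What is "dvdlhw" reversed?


Input string: 'dvdlhw'
Operation: reverse character order
Original order: 'd' -> 'v' -> 'd' -> 'l' -> 'h' -> 'w'
Reversed order: 'w' -> 'h' -> 'l' -> 'd' -> 'v' -> 'd'
Result: whldvd


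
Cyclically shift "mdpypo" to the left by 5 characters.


Input: 'mdpypo', shift = 5
Operation: split at index 5 and swap parts
Front part s[0:5] = 'mdpyp'
Back part s[5:] = 'o'
Rotated = back + front = 'o' + 'mdpyp'
Result: omdpyp


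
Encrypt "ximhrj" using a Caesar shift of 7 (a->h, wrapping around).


Input: 'ximhrj', shift = 7
Operation: for each letter, (position + 7) mod 26
Mapping: 'x'(23+7=30, 30 mod 26=4)->'e', 'i'(8+7=15)->'p', 'm'(12+7=19)->'t', 'h'(7+7=14)->'o', 'r'(17+7=24)->'y', 'j'(9+7=16)->'q'
Result: eptoyq


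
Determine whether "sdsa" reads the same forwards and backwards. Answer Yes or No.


Input string: 'sdsa'
Reversed: 'asds'
Compare pairs: s[0]='s' vs s[3]='a' (mismatch), s[1]='d' vs s[2]='s' (mismatch)
Palindrome: No


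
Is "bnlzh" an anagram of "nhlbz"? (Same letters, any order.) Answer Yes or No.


String 1: 'nhlbz' -> sorted: 'bhlnz'
String 2: 'bnlzh' -> sorted: 'bhlnz'
Compare sorted forms: 'bhlnz' == 'bhlnz'
Anagram: Yes


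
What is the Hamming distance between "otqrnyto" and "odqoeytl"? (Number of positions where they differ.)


String 1: 'otqrnyto'
String 2: 'odqoeytl'
Compare each position: pos 0: 'o'=='o', pos 1: 't'!='d', pos 2: 'q'=='q', pos 3: 'r'!='o', pos 4: 'n'!='e', pos 5: 'y'=='y', pos 6: 't'=='t', pos 7: 'o'!='l'
Differing positions: 4
Hamming distance: 4


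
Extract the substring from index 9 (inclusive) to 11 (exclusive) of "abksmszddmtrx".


Input string: 'abksmszddmtrx'
Operation: slice [9:11]
Extract characters: s[9]='m', s[10]='t'
Result: mt


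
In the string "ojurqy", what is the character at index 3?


Input string: 'ojurqy'
Operation: get character at index 3
Index mapping: s[0]='o', s[1]='j', s[2]='u', s[3]='r'
Result: 'r'


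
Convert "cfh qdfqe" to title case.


Input string: 'cfh qdfqe'
Operation: capitalize first letter of each word
Word transformations: 'cfh'->'Cfh', 'qdfqe'->'Qdfqe'
Result: Cfh Qdfqe


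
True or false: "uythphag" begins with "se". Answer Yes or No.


Input string: 'uythphag'
Prefix to check: 'se'
First 2 characters of input: 'uy'
Match: False
Result: No


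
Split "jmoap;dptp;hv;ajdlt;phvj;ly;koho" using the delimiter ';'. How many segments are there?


Input string: 'jmoap;dptp;hv;ajdlt;phvj;ly;koho'
Delimiter: ';'
Split result: 'jmoap', 'dptp', 'hv', 'ajdlt', 'phvj', 'ly', 'koho'
Number of parts: 7


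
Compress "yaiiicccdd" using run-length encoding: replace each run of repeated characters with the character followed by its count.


Input: 'yaiiicccdd'
Operation: identify consecutive runs
Runs: 'y' -> y1, 'a' -> a1, 'iii' -> i3, 'ccc' -> c3, 'dd' -> d2
Encoded: y1a1i3c3d2


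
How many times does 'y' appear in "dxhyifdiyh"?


Input string: 'dxhyifdiyh'
Target character: 'y'
Scan each position: s[3]='y', s[8]='y'
Matches found at indices: 3, 8
Total: 2


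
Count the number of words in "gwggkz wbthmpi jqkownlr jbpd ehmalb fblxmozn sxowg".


Input string: 'gwggkz wbthmpi jqkownlr jbpd ehmalb fblxmozn sxowg'
Operation: split by spaces
Words found: 'gwggkz', 'wbthmpi', 'jqkownlr', 'jbpd', 'ehmalb', 'fblxmozn', 'sxowg'
Word count: 7


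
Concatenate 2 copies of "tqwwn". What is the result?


Input string: 'tqwwn'
Operation: repeat 2 times
Concatenation: 'tqwwn' + 'tqwwn'
Result: tqwwntqwwn


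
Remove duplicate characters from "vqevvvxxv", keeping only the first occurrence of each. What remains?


Input: 'vqevvvxxv'
Operation: keep first occurrence of each character
Scan: s[0]='v' new -> keep; s[1]='q' new -> keep; s[2]='e' new -> keep; s[3]='v' seen -> skip; s[4]='v' seen -> skip; s[5]='v' seen -> skip; s[6]='x' new -> keep; s[7]='x' seen -> skip; s[8]='v' seen -> skip
Result: vqex


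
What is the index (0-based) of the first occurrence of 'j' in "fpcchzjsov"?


Input string: 'fpcchzjsov'
Target: 'j'
Scanning left to right: s[0]='f', s[1]='p', s[2]='c', s[3]='c', s[4]='h', s[5]='z', s[6]='j'
First match at index: 6


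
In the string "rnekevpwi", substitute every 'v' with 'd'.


Input string: 'rnekevpwi'
Operation: replace 'v' with 'd'
Positions of 'v': 5
After replacement: rnekedpwi


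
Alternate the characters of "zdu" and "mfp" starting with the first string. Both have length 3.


String 1: 'zdu'
String 2: 'mfp'
Operation: alternate characters
Pairs: 'z'+'m', 'd'+'f', 'u'+'p'
Result: zmdfup


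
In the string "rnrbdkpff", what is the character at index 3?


Input string: 'rnrbdkpff'
Operation: get character at index 3
Index mapping: s[0]='r', s[1]='n', s[2]='r', s[3]='b'
Result: 'b'


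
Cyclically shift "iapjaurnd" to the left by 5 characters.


Input: 'iapjaurnd', shift = 5
Operation: split at index 5 and swap parts
Front part s[0:5] = 'iapja'
Back part s[5:] = 'urnd'
Rotated = back + front = 'urnd' + 'iapja'
Result: urndiapja


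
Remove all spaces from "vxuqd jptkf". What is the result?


Input string: 'vxuqd jptkf'
Operation: remove all spaces
Words: 'vxuqd', 'jptkf'
Join without spaces: vxuqdjptkf


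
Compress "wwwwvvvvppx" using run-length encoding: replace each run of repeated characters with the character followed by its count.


Input: 'wwwwvvvvppx'
Operation: identify consecutive runs
Runs: 'wwww' -> w4, 'vvvv' -> v4, 'pp' -> p2, 'x' -> x1
Encoded: w4v4p2x1
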